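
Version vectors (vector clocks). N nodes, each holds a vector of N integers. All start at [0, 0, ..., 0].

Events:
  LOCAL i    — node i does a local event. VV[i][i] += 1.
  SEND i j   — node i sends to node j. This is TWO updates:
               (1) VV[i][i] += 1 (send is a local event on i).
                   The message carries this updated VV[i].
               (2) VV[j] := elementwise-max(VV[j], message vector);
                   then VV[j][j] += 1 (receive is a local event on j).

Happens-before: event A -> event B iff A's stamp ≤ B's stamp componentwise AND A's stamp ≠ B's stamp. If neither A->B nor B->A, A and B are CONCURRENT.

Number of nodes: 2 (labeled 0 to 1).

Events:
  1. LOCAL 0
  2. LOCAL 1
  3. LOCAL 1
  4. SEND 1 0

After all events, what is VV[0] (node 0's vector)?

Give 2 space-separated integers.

Initial: VV[0]=[0, 0]
Initial: VV[1]=[0, 0]
Event 1: LOCAL 0: VV[0][0]++ -> VV[0]=[1, 0]
Event 2: LOCAL 1: VV[1][1]++ -> VV[1]=[0, 1]
Event 3: LOCAL 1: VV[1][1]++ -> VV[1]=[0, 2]
Event 4: SEND 1->0: VV[1][1]++ -> VV[1]=[0, 3], msg_vec=[0, 3]; VV[0]=max(VV[0],msg_vec) then VV[0][0]++ -> VV[0]=[2, 3]
Final vectors: VV[0]=[2, 3]; VV[1]=[0, 3]

Answer: 2 3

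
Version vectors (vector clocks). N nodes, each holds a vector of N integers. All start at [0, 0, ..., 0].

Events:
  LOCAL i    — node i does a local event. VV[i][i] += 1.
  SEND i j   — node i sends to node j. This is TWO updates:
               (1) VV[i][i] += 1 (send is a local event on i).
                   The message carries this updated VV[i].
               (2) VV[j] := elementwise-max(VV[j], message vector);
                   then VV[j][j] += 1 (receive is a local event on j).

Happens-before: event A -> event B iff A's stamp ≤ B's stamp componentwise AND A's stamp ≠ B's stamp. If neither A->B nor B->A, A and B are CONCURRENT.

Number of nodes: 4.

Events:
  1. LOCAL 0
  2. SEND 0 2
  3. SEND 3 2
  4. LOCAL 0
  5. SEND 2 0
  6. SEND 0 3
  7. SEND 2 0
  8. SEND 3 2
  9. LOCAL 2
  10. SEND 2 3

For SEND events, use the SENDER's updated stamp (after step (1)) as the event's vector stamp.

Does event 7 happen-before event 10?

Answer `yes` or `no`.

Answer: yes

Derivation:
Initial: VV[0]=[0, 0, 0, 0]
Initial: VV[1]=[0, 0, 0, 0]
Initial: VV[2]=[0, 0, 0, 0]
Initial: VV[3]=[0, 0, 0, 0]
Event 1: LOCAL 0: VV[0][0]++ -> VV[0]=[1, 0, 0, 0]
Event 2: SEND 0->2: VV[0][0]++ -> VV[0]=[2, 0, 0, 0], msg_vec=[2, 0, 0, 0]; VV[2]=max(VV[2],msg_vec) then VV[2][2]++ -> VV[2]=[2, 0, 1, 0]
Event 3: SEND 3->2: VV[3][3]++ -> VV[3]=[0, 0, 0, 1], msg_vec=[0, 0, 0, 1]; VV[2]=max(VV[2],msg_vec) then VV[2][2]++ -> VV[2]=[2, 0, 2, 1]
Event 4: LOCAL 0: VV[0][0]++ -> VV[0]=[3, 0, 0, 0]
Event 5: SEND 2->0: VV[2][2]++ -> VV[2]=[2, 0, 3, 1], msg_vec=[2, 0, 3, 1]; VV[0]=max(VV[0],msg_vec) then VV[0][0]++ -> VV[0]=[4, 0, 3, 1]
Event 6: SEND 0->3: VV[0][0]++ -> VV[0]=[5, 0, 3, 1], msg_vec=[5, 0, 3, 1]; VV[3]=max(VV[3],msg_vec) then VV[3][3]++ -> VV[3]=[5, 0, 3, 2]
Event 7: SEND 2->0: VV[2][2]++ -> VV[2]=[2, 0, 4, 1], msg_vec=[2, 0, 4, 1]; VV[0]=max(VV[0],msg_vec) then VV[0][0]++ -> VV[0]=[6, 0, 4, 1]
Event 8: SEND 3->2: VV[3][3]++ -> VV[3]=[5, 0, 3, 3], msg_vec=[5, 0, 3, 3]; VV[2]=max(VV[2],msg_vec) then VV[2][2]++ -> VV[2]=[5, 0, 5, 3]
Event 9: LOCAL 2: VV[2][2]++ -> VV[2]=[5, 0, 6, 3]
Event 10: SEND 2->3: VV[2][2]++ -> VV[2]=[5, 0, 7, 3], msg_vec=[5, 0, 7, 3]; VV[3]=max(VV[3],msg_vec) then VV[3][3]++ -> VV[3]=[5, 0, 7, 4]
Event 7 stamp: [2, 0, 4, 1]
Event 10 stamp: [5, 0, 7, 3]
[2, 0, 4, 1] <= [5, 0, 7, 3]? True. Equal? False. Happens-before: True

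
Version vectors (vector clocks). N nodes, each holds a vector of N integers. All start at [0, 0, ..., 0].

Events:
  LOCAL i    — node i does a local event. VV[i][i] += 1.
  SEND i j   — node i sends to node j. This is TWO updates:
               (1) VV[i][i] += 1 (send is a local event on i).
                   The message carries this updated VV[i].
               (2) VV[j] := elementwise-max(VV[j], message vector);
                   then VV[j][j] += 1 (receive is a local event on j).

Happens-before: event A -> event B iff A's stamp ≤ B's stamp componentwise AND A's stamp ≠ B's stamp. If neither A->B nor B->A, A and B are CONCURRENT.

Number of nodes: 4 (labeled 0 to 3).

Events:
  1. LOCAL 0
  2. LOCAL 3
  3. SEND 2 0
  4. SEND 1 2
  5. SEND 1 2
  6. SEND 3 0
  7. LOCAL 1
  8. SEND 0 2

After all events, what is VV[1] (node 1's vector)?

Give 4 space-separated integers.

Answer: 0 3 0 0

Derivation:
Initial: VV[0]=[0, 0, 0, 0]
Initial: VV[1]=[0, 0, 0, 0]
Initial: VV[2]=[0, 0, 0, 0]
Initial: VV[3]=[0, 0, 0, 0]
Event 1: LOCAL 0: VV[0][0]++ -> VV[0]=[1, 0, 0, 0]
Event 2: LOCAL 3: VV[3][3]++ -> VV[3]=[0, 0, 0, 1]
Event 3: SEND 2->0: VV[2][2]++ -> VV[2]=[0, 0, 1, 0], msg_vec=[0, 0, 1, 0]; VV[0]=max(VV[0],msg_vec) then VV[0][0]++ -> VV[0]=[2, 0, 1, 0]
Event 4: SEND 1->2: VV[1][1]++ -> VV[1]=[0, 1, 0, 0], msg_vec=[0, 1, 0, 0]; VV[2]=max(VV[2],msg_vec) then VV[2][2]++ -> VV[2]=[0, 1, 2, 0]
Event 5: SEND 1->2: VV[1][1]++ -> VV[1]=[0, 2, 0, 0], msg_vec=[0, 2, 0, 0]; VV[2]=max(VV[2],msg_vec) then VV[2][2]++ -> VV[2]=[0, 2, 3, 0]
Event 6: SEND 3->0: VV[3][3]++ -> VV[3]=[0, 0, 0, 2], msg_vec=[0, 0, 0, 2]; VV[0]=max(VV[0],msg_vec) then VV[0][0]++ -> VV[0]=[3, 0, 1, 2]
Event 7: LOCAL 1: VV[1][1]++ -> VV[1]=[0, 3, 0, 0]
Event 8: SEND 0->2: VV[0][0]++ -> VV[0]=[4, 0, 1, 2], msg_vec=[4, 0, 1, 2]; VV[2]=max(VV[2],msg_vec) then VV[2][2]++ -> VV[2]=[4, 2, 4, 2]
Final vectors: VV[0]=[4, 0, 1, 2]; VV[1]=[0, 3, 0, 0]; VV[2]=[4, 2, 4, 2]; VV[3]=[0, 0, 0, 2]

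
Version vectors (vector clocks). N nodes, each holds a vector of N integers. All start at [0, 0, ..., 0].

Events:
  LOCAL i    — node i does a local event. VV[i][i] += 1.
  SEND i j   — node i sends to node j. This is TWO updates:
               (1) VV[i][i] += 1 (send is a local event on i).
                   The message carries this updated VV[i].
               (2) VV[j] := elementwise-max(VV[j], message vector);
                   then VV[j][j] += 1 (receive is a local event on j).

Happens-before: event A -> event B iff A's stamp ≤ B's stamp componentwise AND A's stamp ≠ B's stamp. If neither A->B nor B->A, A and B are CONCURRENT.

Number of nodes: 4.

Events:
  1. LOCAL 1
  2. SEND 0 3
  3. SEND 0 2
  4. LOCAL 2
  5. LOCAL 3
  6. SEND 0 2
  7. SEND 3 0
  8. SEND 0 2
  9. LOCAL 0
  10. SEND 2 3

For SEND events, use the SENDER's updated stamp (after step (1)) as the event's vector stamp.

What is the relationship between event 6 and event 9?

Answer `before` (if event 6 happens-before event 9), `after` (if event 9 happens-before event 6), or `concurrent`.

Initial: VV[0]=[0, 0, 0, 0]
Initial: VV[1]=[0, 0, 0, 0]
Initial: VV[2]=[0, 0, 0, 0]
Initial: VV[3]=[0, 0, 0, 0]
Event 1: LOCAL 1: VV[1][1]++ -> VV[1]=[0, 1, 0, 0]
Event 2: SEND 0->3: VV[0][0]++ -> VV[0]=[1, 0, 0, 0], msg_vec=[1, 0, 0, 0]; VV[3]=max(VV[3],msg_vec) then VV[3][3]++ -> VV[3]=[1, 0, 0, 1]
Event 3: SEND 0->2: VV[0][0]++ -> VV[0]=[2, 0, 0, 0], msg_vec=[2, 0, 0, 0]; VV[2]=max(VV[2],msg_vec) then VV[2][2]++ -> VV[2]=[2, 0, 1, 0]
Event 4: LOCAL 2: VV[2][2]++ -> VV[2]=[2, 0, 2, 0]
Event 5: LOCAL 3: VV[3][3]++ -> VV[3]=[1, 0, 0, 2]
Event 6: SEND 0->2: VV[0][0]++ -> VV[0]=[3, 0, 0, 0], msg_vec=[3, 0, 0, 0]; VV[2]=max(VV[2],msg_vec) then VV[2][2]++ -> VV[2]=[3, 0, 3, 0]
Event 7: SEND 3->0: VV[3][3]++ -> VV[3]=[1, 0, 0, 3], msg_vec=[1, 0, 0, 3]; VV[0]=max(VV[0],msg_vec) then VV[0][0]++ -> VV[0]=[4, 0, 0, 3]
Event 8: SEND 0->2: VV[0][0]++ -> VV[0]=[5, 0, 0, 3], msg_vec=[5, 0, 0, 3]; VV[2]=max(VV[2],msg_vec) then VV[2][2]++ -> VV[2]=[5, 0, 4, 3]
Event 9: LOCAL 0: VV[0][0]++ -> VV[0]=[6, 0, 0, 3]
Event 10: SEND 2->3: VV[2][2]++ -> VV[2]=[5, 0, 5, 3], msg_vec=[5, 0, 5, 3]; VV[3]=max(VV[3],msg_vec) then VV[3][3]++ -> VV[3]=[5, 0, 5, 4]
Event 6 stamp: [3, 0, 0, 0]
Event 9 stamp: [6, 0, 0, 3]
[3, 0, 0, 0] <= [6, 0, 0, 3]? True
[6, 0, 0, 3] <= [3, 0, 0, 0]? False
Relation: before

Answer: before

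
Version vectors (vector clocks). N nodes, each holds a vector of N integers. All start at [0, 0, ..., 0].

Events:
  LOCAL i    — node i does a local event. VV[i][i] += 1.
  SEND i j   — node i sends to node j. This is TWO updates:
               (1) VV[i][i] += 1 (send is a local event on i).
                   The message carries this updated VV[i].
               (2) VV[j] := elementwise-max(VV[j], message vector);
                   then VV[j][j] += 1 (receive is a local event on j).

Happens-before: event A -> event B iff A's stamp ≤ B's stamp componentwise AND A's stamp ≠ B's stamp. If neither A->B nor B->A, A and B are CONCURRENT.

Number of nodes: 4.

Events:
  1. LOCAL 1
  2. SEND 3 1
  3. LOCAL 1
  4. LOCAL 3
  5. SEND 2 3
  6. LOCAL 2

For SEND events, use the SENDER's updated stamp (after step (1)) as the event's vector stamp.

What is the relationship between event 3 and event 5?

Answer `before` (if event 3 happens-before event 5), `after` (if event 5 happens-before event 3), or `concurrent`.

Initial: VV[0]=[0, 0, 0, 0]
Initial: VV[1]=[0, 0, 0, 0]
Initial: VV[2]=[0, 0, 0, 0]
Initial: VV[3]=[0, 0, 0, 0]
Event 1: LOCAL 1: VV[1][1]++ -> VV[1]=[0, 1, 0, 0]
Event 2: SEND 3->1: VV[3][3]++ -> VV[3]=[0, 0, 0, 1], msg_vec=[0, 0, 0, 1]; VV[1]=max(VV[1],msg_vec) then VV[1][1]++ -> VV[1]=[0, 2, 0, 1]
Event 3: LOCAL 1: VV[1][1]++ -> VV[1]=[0, 3, 0, 1]
Event 4: LOCAL 3: VV[3][3]++ -> VV[3]=[0, 0, 0, 2]
Event 5: SEND 2->3: VV[2][2]++ -> VV[2]=[0, 0, 1, 0], msg_vec=[0, 0, 1, 0]; VV[3]=max(VV[3],msg_vec) then VV[3][3]++ -> VV[3]=[0, 0, 1, 3]
Event 6: LOCAL 2: VV[2][2]++ -> VV[2]=[0, 0, 2, 0]
Event 3 stamp: [0, 3, 0, 1]
Event 5 stamp: [0, 0, 1, 0]
[0, 3, 0, 1] <= [0, 0, 1, 0]? False
[0, 0, 1, 0] <= [0, 3, 0, 1]? False
Relation: concurrent

Answer: concurrent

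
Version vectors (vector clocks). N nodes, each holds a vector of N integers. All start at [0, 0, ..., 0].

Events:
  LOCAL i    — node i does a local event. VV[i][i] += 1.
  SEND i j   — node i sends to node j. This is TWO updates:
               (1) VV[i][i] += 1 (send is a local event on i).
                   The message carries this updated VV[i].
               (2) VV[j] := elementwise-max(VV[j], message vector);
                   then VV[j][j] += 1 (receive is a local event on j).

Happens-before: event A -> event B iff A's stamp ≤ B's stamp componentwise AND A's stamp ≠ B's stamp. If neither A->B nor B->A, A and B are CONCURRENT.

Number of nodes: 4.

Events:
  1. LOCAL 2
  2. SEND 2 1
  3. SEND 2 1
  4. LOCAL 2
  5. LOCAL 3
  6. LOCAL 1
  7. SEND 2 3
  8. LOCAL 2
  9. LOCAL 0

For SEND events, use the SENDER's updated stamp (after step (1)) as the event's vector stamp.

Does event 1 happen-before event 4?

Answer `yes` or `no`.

Initial: VV[0]=[0, 0, 0, 0]
Initial: VV[1]=[0, 0, 0, 0]
Initial: VV[2]=[0, 0, 0, 0]
Initial: VV[3]=[0, 0, 0, 0]
Event 1: LOCAL 2: VV[2][2]++ -> VV[2]=[0, 0, 1, 0]
Event 2: SEND 2->1: VV[2][2]++ -> VV[2]=[0, 0, 2, 0], msg_vec=[0, 0, 2, 0]; VV[1]=max(VV[1],msg_vec) then VV[1][1]++ -> VV[1]=[0, 1, 2, 0]
Event 3: SEND 2->1: VV[2][2]++ -> VV[2]=[0, 0, 3, 0], msg_vec=[0, 0, 3, 0]; VV[1]=max(VV[1],msg_vec) then VV[1][1]++ -> VV[1]=[0, 2, 3, 0]
Event 4: LOCAL 2: VV[2][2]++ -> VV[2]=[0, 0, 4, 0]
Event 5: LOCAL 3: VV[3][3]++ -> VV[3]=[0, 0, 0, 1]
Event 6: LOCAL 1: VV[1][1]++ -> VV[1]=[0, 3, 3, 0]
Event 7: SEND 2->3: VV[2][2]++ -> VV[2]=[0, 0, 5, 0], msg_vec=[0, 0, 5, 0]; VV[3]=max(VV[3],msg_vec) then VV[3][3]++ -> VV[3]=[0, 0, 5, 2]
Event 8: LOCAL 2: VV[2][2]++ -> VV[2]=[0, 0, 6, 0]
Event 9: LOCAL 0: VV[0][0]++ -> VV[0]=[1, 0, 0, 0]
Event 1 stamp: [0, 0, 1, 0]
Event 4 stamp: [0, 0, 4, 0]
[0, 0, 1, 0] <= [0, 0, 4, 0]? True. Equal? False. Happens-before: True

Answer: yes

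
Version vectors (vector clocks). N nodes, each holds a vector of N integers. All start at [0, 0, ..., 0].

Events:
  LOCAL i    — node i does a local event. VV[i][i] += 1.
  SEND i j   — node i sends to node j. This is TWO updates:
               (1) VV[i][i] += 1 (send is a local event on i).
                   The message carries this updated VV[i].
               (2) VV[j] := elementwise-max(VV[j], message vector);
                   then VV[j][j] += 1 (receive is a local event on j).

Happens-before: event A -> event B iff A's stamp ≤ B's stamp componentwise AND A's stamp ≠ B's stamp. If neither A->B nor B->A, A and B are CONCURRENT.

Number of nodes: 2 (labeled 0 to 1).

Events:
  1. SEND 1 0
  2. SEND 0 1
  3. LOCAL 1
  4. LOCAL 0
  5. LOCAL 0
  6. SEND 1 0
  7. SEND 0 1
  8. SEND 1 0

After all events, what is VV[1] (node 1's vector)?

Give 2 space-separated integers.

Answer: 6 6

Derivation:
Initial: VV[0]=[0, 0]
Initial: VV[1]=[0, 0]
Event 1: SEND 1->0: VV[1][1]++ -> VV[1]=[0, 1], msg_vec=[0, 1]; VV[0]=max(VV[0],msg_vec) then VV[0][0]++ -> VV[0]=[1, 1]
Event 2: SEND 0->1: VV[0][0]++ -> VV[0]=[2, 1], msg_vec=[2, 1]; VV[1]=max(VV[1],msg_vec) then VV[1][1]++ -> VV[1]=[2, 2]
Event 3: LOCAL 1: VV[1][1]++ -> VV[1]=[2, 3]
Event 4: LOCAL 0: VV[0][0]++ -> VV[0]=[3, 1]
Event 5: LOCAL 0: VV[0][0]++ -> VV[0]=[4, 1]
Event 6: SEND 1->0: VV[1][1]++ -> VV[1]=[2, 4], msg_vec=[2, 4]; VV[0]=max(VV[0],msg_vec) then VV[0][0]++ -> VV[0]=[5, 4]
Event 7: SEND 0->1: VV[0][0]++ -> VV[0]=[6, 4], msg_vec=[6, 4]; VV[1]=max(VV[1],msg_vec) then VV[1][1]++ -> VV[1]=[6, 5]
Event 8: SEND 1->0: VV[1][1]++ -> VV[1]=[6, 6], msg_vec=[6, 6]; VV[0]=max(VV[0],msg_vec) then VV[0][0]++ -> VV[0]=[7, 6]
Final vectors: VV[0]=[7, 6]; VV[1]=[6, 6]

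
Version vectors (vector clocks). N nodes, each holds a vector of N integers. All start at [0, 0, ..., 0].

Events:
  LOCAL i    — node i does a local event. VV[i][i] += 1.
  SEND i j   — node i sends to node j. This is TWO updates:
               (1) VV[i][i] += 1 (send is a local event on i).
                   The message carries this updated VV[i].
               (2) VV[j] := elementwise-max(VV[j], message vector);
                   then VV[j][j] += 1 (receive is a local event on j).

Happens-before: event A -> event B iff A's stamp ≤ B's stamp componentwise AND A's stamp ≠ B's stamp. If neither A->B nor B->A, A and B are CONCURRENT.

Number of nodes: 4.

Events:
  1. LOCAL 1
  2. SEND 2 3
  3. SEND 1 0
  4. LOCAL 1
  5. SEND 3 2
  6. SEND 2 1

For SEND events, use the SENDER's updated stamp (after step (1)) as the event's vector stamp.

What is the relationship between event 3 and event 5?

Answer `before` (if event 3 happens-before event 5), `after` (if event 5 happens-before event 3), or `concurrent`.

Initial: VV[0]=[0, 0, 0, 0]
Initial: VV[1]=[0, 0, 0, 0]
Initial: VV[2]=[0, 0, 0, 0]
Initial: VV[3]=[0, 0, 0, 0]
Event 1: LOCAL 1: VV[1][1]++ -> VV[1]=[0, 1, 0, 0]
Event 2: SEND 2->3: VV[2][2]++ -> VV[2]=[0, 0, 1, 0], msg_vec=[0, 0, 1, 0]; VV[3]=max(VV[3],msg_vec) then VV[3][3]++ -> VV[3]=[0, 0, 1, 1]
Event 3: SEND 1->0: VV[1][1]++ -> VV[1]=[0, 2, 0, 0], msg_vec=[0, 2, 0, 0]; VV[0]=max(VV[0],msg_vec) then VV[0][0]++ -> VV[0]=[1, 2, 0, 0]
Event 4: LOCAL 1: VV[1][1]++ -> VV[1]=[0, 3, 0, 0]
Event 5: SEND 3->2: VV[3][3]++ -> VV[3]=[0, 0, 1, 2], msg_vec=[0, 0, 1, 2]; VV[2]=max(VV[2],msg_vec) then VV[2][2]++ -> VV[2]=[0, 0, 2, 2]
Event 6: SEND 2->1: VV[2][2]++ -> VV[2]=[0, 0, 3, 2], msg_vec=[0, 0, 3, 2]; VV[1]=max(VV[1],msg_vec) then VV[1][1]++ -> VV[1]=[0, 4, 3, 2]
Event 3 stamp: [0, 2, 0, 0]
Event 5 stamp: [0, 0, 1, 2]
[0, 2, 0, 0] <= [0, 0, 1, 2]? False
[0, 0, 1, 2] <= [0, 2, 0, 0]? False
Relation: concurrent

Answer: concurrent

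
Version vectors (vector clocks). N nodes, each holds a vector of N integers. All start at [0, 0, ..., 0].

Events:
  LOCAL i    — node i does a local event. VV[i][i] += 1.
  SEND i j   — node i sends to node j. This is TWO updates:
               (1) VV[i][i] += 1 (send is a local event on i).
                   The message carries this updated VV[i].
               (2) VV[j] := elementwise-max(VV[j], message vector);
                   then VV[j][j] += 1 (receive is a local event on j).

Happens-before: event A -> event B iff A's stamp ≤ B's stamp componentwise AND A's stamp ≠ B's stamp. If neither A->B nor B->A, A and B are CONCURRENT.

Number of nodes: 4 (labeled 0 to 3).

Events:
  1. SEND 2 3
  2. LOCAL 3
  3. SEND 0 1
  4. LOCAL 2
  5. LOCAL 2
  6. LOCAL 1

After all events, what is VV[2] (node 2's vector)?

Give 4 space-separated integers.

Answer: 0 0 3 0

Derivation:
Initial: VV[0]=[0, 0, 0, 0]
Initial: VV[1]=[0, 0, 0, 0]
Initial: VV[2]=[0, 0, 0, 0]
Initial: VV[3]=[0, 0, 0, 0]
Event 1: SEND 2->3: VV[2][2]++ -> VV[2]=[0, 0, 1, 0], msg_vec=[0, 0, 1, 0]; VV[3]=max(VV[3],msg_vec) then VV[3][3]++ -> VV[3]=[0, 0, 1, 1]
Event 2: LOCAL 3: VV[3][3]++ -> VV[3]=[0, 0, 1, 2]
Event 3: SEND 0->1: VV[0][0]++ -> VV[0]=[1, 0, 0, 0], msg_vec=[1, 0, 0, 0]; VV[1]=max(VV[1],msg_vec) then VV[1][1]++ -> VV[1]=[1, 1, 0, 0]
Event 4: LOCAL 2: VV[2][2]++ -> VV[2]=[0, 0, 2, 0]
Event 5: LOCAL 2: VV[2][2]++ -> VV[2]=[0, 0, 3, 0]
Event 6: LOCAL 1: VV[1][1]++ -> VV[1]=[1, 2, 0, 0]
Final vectors: VV[0]=[1, 0, 0, 0]; VV[1]=[1, 2, 0, 0]; VV[2]=[0, 0, 3, 0]; VV[3]=[0, 0, 1, 2]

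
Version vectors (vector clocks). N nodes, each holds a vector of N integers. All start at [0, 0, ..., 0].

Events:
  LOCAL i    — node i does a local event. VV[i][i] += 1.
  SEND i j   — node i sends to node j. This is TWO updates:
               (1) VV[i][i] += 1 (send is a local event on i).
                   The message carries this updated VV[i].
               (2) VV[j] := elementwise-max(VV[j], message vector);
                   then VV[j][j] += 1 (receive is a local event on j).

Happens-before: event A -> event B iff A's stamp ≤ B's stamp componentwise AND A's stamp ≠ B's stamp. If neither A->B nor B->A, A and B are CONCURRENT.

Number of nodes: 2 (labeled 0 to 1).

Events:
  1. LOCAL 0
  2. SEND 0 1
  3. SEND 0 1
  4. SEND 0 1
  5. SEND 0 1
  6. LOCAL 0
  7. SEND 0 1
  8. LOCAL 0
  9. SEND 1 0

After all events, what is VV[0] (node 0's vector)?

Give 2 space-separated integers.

Initial: VV[0]=[0, 0]
Initial: VV[1]=[0, 0]
Event 1: LOCAL 0: VV[0][0]++ -> VV[0]=[1, 0]
Event 2: SEND 0->1: VV[0][0]++ -> VV[0]=[2, 0], msg_vec=[2, 0]; VV[1]=max(VV[1],msg_vec) then VV[1][1]++ -> VV[1]=[2, 1]
Event 3: SEND 0->1: VV[0][0]++ -> VV[0]=[3, 0], msg_vec=[3, 0]; VV[1]=max(VV[1],msg_vec) then VV[1][1]++ -> VV[1]=[3, 2]
Event 4: SEND 0->1: VV[0][0]++ -> VV[0]=[4, 0], msg_vec=[4, 0]; VV[1]=max(VV[1],msg_vec) then VV[1][1]++ -> VV[1]=[4, 3]
Event 5: SEND 0->1: VV[0][0]++ -> VV[0]=[5, 0], msg_vec=[5, 0]; VV[1]=max(VV[1],msg_vec) then VV[1][1]++ -> VV[1]=[5, 4]
Event 6: LOCAL 0: VV[0][0]++ -> VV[0]=[6, 0]
Event 7: SEND 0->1: VV[0][0]++ -> VV[0]=[7, 0], msg_vec=[7, 0]; VV[1]=max(VV[1],msg_vec) then VV[1][1]++ -> VV[1]=[7, 5]
Event 8: LOCAL 0: VV[0][0]++ -> VV[0]=[8, 0]
Event 9: SEND 1->0: VV[1][1]++ -> VV[1]=[7, 6], msg_vec=[7, 6]; VV[0]=max(VV[0],msg_vec) then VV[0][0]++ -> VV[0]=[9, 6]
Final vectors: VV[0]=[9, 6]; VV[1]=[7, 6]

Answer: 9 6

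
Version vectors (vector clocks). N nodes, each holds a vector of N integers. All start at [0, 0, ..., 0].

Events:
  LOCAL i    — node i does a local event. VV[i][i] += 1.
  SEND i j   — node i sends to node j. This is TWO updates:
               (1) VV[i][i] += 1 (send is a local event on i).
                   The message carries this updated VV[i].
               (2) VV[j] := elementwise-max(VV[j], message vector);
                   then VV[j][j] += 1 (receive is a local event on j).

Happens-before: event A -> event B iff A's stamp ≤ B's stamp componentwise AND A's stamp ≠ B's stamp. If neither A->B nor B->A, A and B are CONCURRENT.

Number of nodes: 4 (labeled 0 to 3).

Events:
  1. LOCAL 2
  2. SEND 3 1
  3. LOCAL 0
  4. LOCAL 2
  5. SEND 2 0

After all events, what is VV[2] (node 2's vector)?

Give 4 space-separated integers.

Initial: VV[0]=[0, 0, 0, 0]
Initial: VV[1]=[0, 0, 0, 0]
Initial: VV[2]=[0, 0, 0, 0]
Initial: VV[3]=[0, 0, 0, 0]
Event 1: LOCAL 2: VV[2][2]++ -> VV[2]=[0, 0, 1, 0]
Event 2: SEND 3->1: VV[3][3]++ -> VV[3]=[0, 0, 0, 1], msg_vec=[0, 0, 0, 1]; VV[1]=max(VV[1],msg_vec) then VV[1][1]++ -> VV[1]=[0, 1, 0, 1]
Event 3: LOCAL 0: VV[0][0]++ -> VV[0]=[1, 0, 0, 0]
Event 4: LOCAL 2: VV[2][2]++ -> VV[2]=[0, 0, 2, 0]
Event 5: SEND 2->0: VV[2][2]++ -> VV[2]=[0, 0, 3, 0], msg_vec=[0, 0, 3, 0]; VV[0]=max(VV[0],msg_vec) then VV[0][0]++ -> VV[0]=[2, 0, 3, 0]
Final vectors: VV[0]=[2, 0, 3, 0]; VV[1]=[0, 1, 0, 1]; VV[2]=[0, 0, 3, 0]; VV[3]=[0, 0, 0, 1]

Answer: 0 0 3 0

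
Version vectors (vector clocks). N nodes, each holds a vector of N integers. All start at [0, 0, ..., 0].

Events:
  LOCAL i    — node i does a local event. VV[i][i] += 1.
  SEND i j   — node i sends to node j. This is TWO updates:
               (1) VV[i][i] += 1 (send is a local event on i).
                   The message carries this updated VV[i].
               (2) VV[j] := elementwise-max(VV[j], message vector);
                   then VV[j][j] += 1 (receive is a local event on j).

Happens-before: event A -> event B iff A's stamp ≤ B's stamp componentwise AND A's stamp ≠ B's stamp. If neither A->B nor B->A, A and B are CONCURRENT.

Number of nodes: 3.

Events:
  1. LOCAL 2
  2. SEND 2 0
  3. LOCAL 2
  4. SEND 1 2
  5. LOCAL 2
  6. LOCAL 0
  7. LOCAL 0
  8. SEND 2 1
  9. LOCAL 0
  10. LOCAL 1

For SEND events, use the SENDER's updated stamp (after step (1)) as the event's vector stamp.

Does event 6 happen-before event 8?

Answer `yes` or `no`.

Answer: no

Derivation:
Initial: VV[0]=[0, 0, 0]
Initial: VV[1]=[0, 0, 0]
Initial: VV[2]=[0, 0, 0]
Event 1: LOCAL 2: VV[2][2]++ -> VV[2]=[0, 0, 1]
Event 2: SEND 2->0: VV[2][2]++ -> VV[2]=[0, 0, 2], msg_vec=[0, 0, 2]; VV[0]=max(VV[0],msg_vec) then VV[0][0]++ -> VV[0]=[1, 0, 2]
Event 3: LOCAL 2: VV[2][2]++ -> VV[2]=[0, 0, 3]
Event 4: SEND 1->2: VV[1][1]++ -> VV[1]=[0, 1, 0], msg_vec=[0, 1, 0]; VV[2]=max(VV[2],msg_vec) then VV[2][2]++ -> VV[2]=[0, 1, 4]
Event 5: LOCAL 2: VV[2][2]++ -> VV[2]=[0, 1, 5]
Event 6: LOCAL 0: VV[0][0]++ -> VV[0]=[2, 0, 2]
Event 7: LOCAL 0: VV[0][0]++ -> VV[0]=[3, 0, 2]
Event 8: SEND 2->1: VV[2][2]++ -> VV[2]=[0, 1, 6], msg_vec=[0, 1, 6]; VV[1]=max(VV[1],msg_vec) then VV[1][1]++ -> VV[1]=[0, 2, 6]
Event 9: LOCAL 0: VV[0][0]++ -> VV[0]=[4, 0, 2]
Event 10: LOCAL 1: VV[1][1]++ -> VV[1]=[0, 3, 6]
Event 6 stamp: [2, 0, 2]
Event 8 stamp: [0, 1, 6]
[2, 0, 2] <= [0, 1, 6]? False. Equal? False. Happens-before: False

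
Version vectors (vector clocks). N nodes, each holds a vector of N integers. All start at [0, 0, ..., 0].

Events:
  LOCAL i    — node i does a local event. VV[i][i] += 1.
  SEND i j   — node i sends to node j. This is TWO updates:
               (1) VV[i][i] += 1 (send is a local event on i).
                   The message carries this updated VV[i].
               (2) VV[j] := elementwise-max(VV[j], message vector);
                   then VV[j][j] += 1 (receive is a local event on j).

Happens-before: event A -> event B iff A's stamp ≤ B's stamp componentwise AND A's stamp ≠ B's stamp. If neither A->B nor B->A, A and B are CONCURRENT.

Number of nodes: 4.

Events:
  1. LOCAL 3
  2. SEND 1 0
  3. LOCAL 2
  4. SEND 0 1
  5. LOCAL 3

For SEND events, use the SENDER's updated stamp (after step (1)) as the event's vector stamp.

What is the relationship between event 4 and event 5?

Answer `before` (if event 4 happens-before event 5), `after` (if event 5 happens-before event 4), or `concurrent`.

Initial: VV[0]=[0, 0, 0, 0]
Initial: VV[1]=[0, 0, 0, 0]
Initial: VV[2]=[0, 0, 0, 0]
Initial: VV[3]=[0, 0, 0, 0]
Event 1: LOCAL 3: VV[3][3]++ -> VV[3]=[0, 0, 0, 1]
Event 2: SEND 1->0: VV[1][1]++ -> VV[1]=[0, 1, 0, 0], msg_vec=[0, 1, 0, 0]; VV[0]=max(VV[0],msg_vec) then VV[0][0]++ -> VV[0]=[1, 1, 0, 0]
Event 3: LOCAL 2: VV[2][2]++ -> VV[2]=[0, 0, 1, 0]
Event 4: SEND 0->1: VV[0][0]++ -> VV[0]=[2, 1, 0, 0], msg_vec=[2, 1, 0, 0]; VV[1]=max(VV[1],msg_vec) then VV[1][1]++ -> VV[1]=[2, 2, 0, 0]
Event 5: LOCAL 3: VV[3][3]++ -> VV[3]=[0, 0, 0, 2]
Event 4 stamp: [2, 1, 0, 0]
Event 5 stamp: [0, 0, 0, 2]
[2, 1, 0, 0] <= [0, 0, 0, 2]? False
[0, 0, 0, 2] <= [2, 1, 0, 0]? False
Relation: concurrent

Answer: concurrent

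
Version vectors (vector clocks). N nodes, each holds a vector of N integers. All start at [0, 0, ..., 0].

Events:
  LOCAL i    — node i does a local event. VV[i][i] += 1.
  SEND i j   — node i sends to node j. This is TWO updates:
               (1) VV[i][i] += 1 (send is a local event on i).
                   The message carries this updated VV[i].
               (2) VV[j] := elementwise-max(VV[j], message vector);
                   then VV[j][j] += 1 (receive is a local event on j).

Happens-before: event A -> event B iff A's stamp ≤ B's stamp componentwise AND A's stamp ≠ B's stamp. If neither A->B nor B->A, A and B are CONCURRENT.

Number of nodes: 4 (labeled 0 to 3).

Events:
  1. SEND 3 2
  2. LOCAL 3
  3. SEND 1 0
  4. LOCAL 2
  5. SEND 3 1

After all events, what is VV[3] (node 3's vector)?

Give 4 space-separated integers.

Answer: 0 0 0 3

Derivation:
Initial: VV[0]=[0, 0, 0, 0]
Initial: VV[1]=[0, 0, 0, 0]
Initial: VV[2]=[0, 0, 0, 0]
Initial: VV[3]=[0, 0, 0, 0]
Event 1: SEND 3->2: VV[3][3]++ -> VV[3]=[0, 0, 0, 1], msg_vec=[0, 0, 0, 1]; VV[2]=max(VV[2],msg_vec) then VV[2][2]++ -> VV[2]=[0, 0, 1, 1]
Event 2: LOCAL 3: VV[3][3]++ -> VV[3]=[0, 0, 0, 2]
Event 3: SEND 1->0: VV[1][1]++ -> VV[1]=[0, 1, 0, 0], msg_vec=[0, 1, 0, 0]; VV[0]=max(VV[0],msg_vec) then VV[0][0]++ -> VV[0]=[1, 1, 0, 0]
Event 4: LOCAL 2: VV[2][2]++ -> VV[2]=[0, 0, 2, 1]
Event 5: SEND 3->1: VV[3][3]++ -> VV[3]=[0, 0, 0, 3], msg_vec=[0, 0, 0, 3]; VV[1]=max(VV[1],msg_vec) then VV[1][1]++ -> VV[1]=[0, 2, 0, 3]
Final vectors: VV[0]=[1, 1, 0, 0]; VV[1]=[0, 2, 0, 3]; VV[2]=[0, 0, 2, 1]; VV[3]=[0, 0, 0, 3]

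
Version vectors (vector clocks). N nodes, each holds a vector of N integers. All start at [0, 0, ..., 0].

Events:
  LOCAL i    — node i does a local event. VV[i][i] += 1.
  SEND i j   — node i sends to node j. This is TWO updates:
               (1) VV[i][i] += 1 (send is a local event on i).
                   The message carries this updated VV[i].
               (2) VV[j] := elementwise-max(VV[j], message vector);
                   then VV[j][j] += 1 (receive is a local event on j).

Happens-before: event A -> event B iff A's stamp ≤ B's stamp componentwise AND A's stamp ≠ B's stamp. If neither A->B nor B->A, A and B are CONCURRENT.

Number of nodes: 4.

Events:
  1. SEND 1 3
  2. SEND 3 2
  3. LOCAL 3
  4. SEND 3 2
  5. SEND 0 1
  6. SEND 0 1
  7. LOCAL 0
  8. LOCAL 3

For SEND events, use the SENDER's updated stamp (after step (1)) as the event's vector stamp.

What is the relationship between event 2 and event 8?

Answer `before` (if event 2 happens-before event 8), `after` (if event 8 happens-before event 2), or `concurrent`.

Initial: VV[0]=[0, 0, 0, 0]
Initial: VV[1]=[0, 0, 0, 0]
Initial: VV[2]=[0, 0, 0, 0]
Initial: VV[3]=[0, 0, 0, 0]
Event 1: SEND 1->3: VV[1][1]++ -> VV[1]=[0, 1, 0, 0], msg_vec=[0, 1, 0, 0]; VV[3]=max(VV[3],msg_vec) then VV[3][3]++ -> VV[3]=[0, 1, 0, 1]
Event 2: SEND 3->2: VV[3][3]++ -> VV[3]=[0, 1, 0, 2], msg_vec=[0, 1, 0, 2]; VV[2]=max(VV[2],msg_vec) then VV[2][2]++ -> VV[2]=[0, 1, 1, 2]
Event 3: LOCAL 3: VV[3][3]++ -> VV[3]=[0, 1, 0, 3]
Event 4: SEND 3->2: VV[3][3]++ -> VV[3]=[0, 1, 0, 4], msg_vec=[0, 1, 0, 4]; VV[2]=max(VV[2],msg_vec) then VV[2][2]++ -> VV[2]=[0, 1, 2, 4]
Event 5: SEND 0->1: VV[0][0]++ -> VV[0]=[1, 0, 0, 0], msg_vec=[1, 0, 0, 0]; VV[1]=max(VV[1],msg_vec) then VV[1][1]++ -> VV[1]=[1, 2, 0, 0]
Event 6: SEND 0->1: VV[0][0]++ -> VV[0]=[2, 0, 0, 0], msg_vec=[2, 0, 0, 0]; VV[1]=max(VV[1],msg_vec) then VV[1][1]++ -> VV[1]=[2, 3, 0, 0]
Event 7: LOCAL 0: VV[0][0]++ -> VV[0]=[3, 0, 0, 0]
Event 8: LOCAL 3: VV[3][3]++ -> VV[3]=[0, 1, 0, 5]
Event 2 stamp: [0, 1, 0, 2]
Event 8 stamp: [0, 1, 0, 5]
[0, 1, 0, 2] <= [0, 1, 0, 5]? True
[0, 1, 0, 5] <= [0, 1, 0, 2]? False
Relation: before

Answer: before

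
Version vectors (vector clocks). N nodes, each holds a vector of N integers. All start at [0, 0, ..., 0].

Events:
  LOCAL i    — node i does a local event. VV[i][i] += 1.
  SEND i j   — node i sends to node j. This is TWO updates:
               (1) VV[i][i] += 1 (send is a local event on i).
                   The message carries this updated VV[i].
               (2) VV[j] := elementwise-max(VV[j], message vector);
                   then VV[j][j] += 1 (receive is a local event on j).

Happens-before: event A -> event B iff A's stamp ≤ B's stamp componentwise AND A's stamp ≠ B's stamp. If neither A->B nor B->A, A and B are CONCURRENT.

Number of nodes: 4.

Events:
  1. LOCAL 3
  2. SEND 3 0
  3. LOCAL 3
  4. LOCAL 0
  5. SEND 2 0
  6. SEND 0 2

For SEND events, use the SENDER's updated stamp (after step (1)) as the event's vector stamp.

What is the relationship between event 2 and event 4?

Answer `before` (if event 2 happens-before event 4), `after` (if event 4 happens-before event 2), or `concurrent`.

Answer: before

Derivation:
Initial: VV[0]=[0, 0, 0, 0]
Initial: VV[1]=[0, 0, 0, 0]
Initial: VV[2]=[0, 0, 0, 0]
Initial: VV[3]=[0, 0, 0, 0]
Event 1: LOCAL 3: VV[3][3]++ -> VV[3]=[0, 0, 0, 1]
Event 2: SEND 3->0: VV[3][3]++ -> VV[3]=[0, 0, 0, 2], msg_vec=[0, 0, 0, 2]; VV[0]=max(VV[0],msg_vec) then VV[0][0]++ -> VV[0]=[1, 0, 0, 2]
Event 3: LOCAL 3: VV[3][3]++ -> VV[3]=[0, 0, 0, 3]
Event 4: LOCAL 0: VV[0][0]++ -> VV[0]=[2, 0, 0, 2]
Event 5: SEND 2->0: VV[2][2]++ -> VV[2]=[0, 0, 1, 0], msg_vec=[0, 0, 1, 0]; VV[0]=max(VV[0],msg_vec) then VV[0][0]++ -> VV[0]=[3, 0, 1, 2]
Event 6: SEND 0->2: VV[0][0]++ -> VV[0]=[4, 0, 1, 2], msg_vec=[4, 0, 1, 2]; VV[2]=max(VV[2],msg_vec) then VV[2][2]++ -> VV[2]=[4, 0, 2, 2]
Event 2 stamp: [0, 0, 0, 2]
Event 4 stamp: [2, 0, 0, 2]
[0, 0, 0, 2] <= [2, 0, 0, 2]? True
[2, 0, 0, 2] <= [0, 0, 0, 2]? False
Relation: before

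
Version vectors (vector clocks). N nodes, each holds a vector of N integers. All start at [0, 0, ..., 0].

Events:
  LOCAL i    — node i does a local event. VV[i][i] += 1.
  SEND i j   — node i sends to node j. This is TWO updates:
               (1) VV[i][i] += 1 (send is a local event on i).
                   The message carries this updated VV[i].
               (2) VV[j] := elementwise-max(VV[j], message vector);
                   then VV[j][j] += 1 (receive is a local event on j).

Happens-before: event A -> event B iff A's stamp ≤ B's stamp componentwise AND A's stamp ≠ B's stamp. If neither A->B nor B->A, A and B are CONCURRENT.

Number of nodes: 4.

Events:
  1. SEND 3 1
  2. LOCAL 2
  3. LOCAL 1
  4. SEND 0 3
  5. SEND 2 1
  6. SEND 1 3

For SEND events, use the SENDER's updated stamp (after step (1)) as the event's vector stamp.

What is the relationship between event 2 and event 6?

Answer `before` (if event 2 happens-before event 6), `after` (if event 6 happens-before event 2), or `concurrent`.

Initial: VV[0]=[0, 0, 0, 0]
Initial: VV[1]=[0, 0, 0, 0]
Initial: VV[2]=[0, 0, 0, 0]
Initial: VV[3]=[0, 0, 0, 0]
Event 1: SEND 3->1: VV[3][3]++ -> VV[3]=[0, 0, 0, 1], msg_vec=[0, 0, 0, 1]; VV[1]=max(VV[1],msg_vec) then VV[1][1]++ -> VV[1]=[0, 1, 0, 1]
Event 2: LOCAL 2: VV[2][2]++ -> VV[2]=[0, 0, 1, 0]
Event 3: LOCAL 1: VV[1][1]++ -> VV[1]=[0, 2, 0, 1]
Event 4: SEND 0->3: VV[0][0]++ -> VV[0]=[1, 0, 0, 0], msg_vec=[1, 0, 0, 0]; VV[3]=max(VV[3],msg_vec) then VV[3][3]++ -> VV[3]=[1, 0, 0, 2]
Event 5: SEND 2->1: VV[2][2]++ -> VV[2]=[0, 0, 2, 0], msg_vec=[0, 0, 2, 0]; VV[1]=max(VV[1],msg_vec) then VV[1][1]++ -> VV[1]=[0, 3, 2, 1]
Event 6: SEND 1->3: VV[1][1]++ -> VV[1]=[0, 4, 2, 1], msg_vec=[0, 4, 2, 1]; VV[3]=max(VV[3],msg_vec) then VV[3][3]++ -> VV[3]=[1, 4, 2, 3]
Event 2 stamp: [0, 0, 1, 0]
Event 6 stamp: [0, 4, 2, 1]
[0, 0, 1, 0] <= [0, 4, 2, 1]? True
[0, 4, 2, 1] <= [0, 0, 1, 0]? False
Relation: before

Answer: before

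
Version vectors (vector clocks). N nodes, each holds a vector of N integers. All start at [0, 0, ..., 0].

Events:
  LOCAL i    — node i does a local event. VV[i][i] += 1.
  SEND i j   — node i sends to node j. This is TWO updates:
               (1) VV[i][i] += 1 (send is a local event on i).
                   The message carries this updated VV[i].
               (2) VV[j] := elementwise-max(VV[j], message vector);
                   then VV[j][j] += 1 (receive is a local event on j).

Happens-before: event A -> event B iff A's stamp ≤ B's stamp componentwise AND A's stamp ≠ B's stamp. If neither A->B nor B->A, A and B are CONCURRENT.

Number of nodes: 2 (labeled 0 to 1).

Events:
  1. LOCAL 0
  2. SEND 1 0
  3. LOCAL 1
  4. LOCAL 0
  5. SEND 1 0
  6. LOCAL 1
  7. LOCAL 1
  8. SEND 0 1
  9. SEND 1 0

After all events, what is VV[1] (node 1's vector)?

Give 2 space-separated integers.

Initial: VV[0]=[0, 0]
Initial: VV[1]=[0, 0]
Event 1: LOCAL 0: VV[0][0]++ -> VV[0]=[1, 0]
Event 2: SEND 1->0: VV[1][1]++ -> VV[1]=[0, 1], msg_vec=[0, 1]; VV[0]=max(VV[0],msg_vec) then VV[0][0]++ -> VV[0]=[2, 1]
Event 3: LOCAL 1: VV[1][1]++ -> VV[1]=[0, 2]
Event 4: LOCAL 0: VV[0][0]++ -> VV[0]=[3, 1]
Event 5: SEND 1->0: VV[1][1]++ -> VV[1]=[0, 3], msg_vec=[0, 3]; VV[0]=max(VV[0],msg_vec) then VV[0][0]++ -> VV[0]=[4, 3]
Event 6: LOCAL 1: VV[1][1]++ -> VV[1]=[0, 4]
Event 7: LOCAL 1: VV[1][1]++ -> VV[1]=[0, 5]
Event 8: SEND 0->1: VV[0][0]++ -> VV[0]=[5, 3], msg_vec=[5, 3]; VV[1]=max(VV[1],msg_vec) then VV[1][1]++ -> VV[1]=[5, 6]
Event 9: SEND 1->0: VV[1][1]++ -> VV[1]=[5, 7], msg_vec=[5, 7]; VV[0]=max(VV[0],msg_vec) then VV[0][0]++ -> VV[0]=[6, 7]
Final vectors: VV[0]=[6, 7]; VV[1]=[5, 7]

Answer: 5 7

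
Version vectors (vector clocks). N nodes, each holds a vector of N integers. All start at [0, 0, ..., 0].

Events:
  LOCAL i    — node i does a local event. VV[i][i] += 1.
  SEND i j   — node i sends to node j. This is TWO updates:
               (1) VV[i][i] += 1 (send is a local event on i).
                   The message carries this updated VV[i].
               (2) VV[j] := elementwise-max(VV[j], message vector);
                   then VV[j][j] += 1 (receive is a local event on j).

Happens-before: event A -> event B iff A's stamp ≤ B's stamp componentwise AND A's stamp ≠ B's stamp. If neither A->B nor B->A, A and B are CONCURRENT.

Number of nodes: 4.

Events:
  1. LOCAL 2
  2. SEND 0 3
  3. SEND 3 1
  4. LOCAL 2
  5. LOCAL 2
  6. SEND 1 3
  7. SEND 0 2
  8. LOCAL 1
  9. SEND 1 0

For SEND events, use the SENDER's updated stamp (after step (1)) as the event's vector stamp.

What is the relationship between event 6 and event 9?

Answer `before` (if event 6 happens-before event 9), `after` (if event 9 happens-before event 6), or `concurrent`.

Answer: before

Derivation:
Initial: VV[0]=[0, 0, 0, 0]
Initial: VV[1]=[0, 0, 0, 0]
Initial: VV[2]=[0, 0, 0, 0]
Initial: VV[3]=[0, 0, 0, 0]
Event 1: LOCAL 2: VV[2][2]++ -> VV[2]=[0, 0, 1, 0]
Event 2: SEND 0->3: VV[0][0]++ -> VV[0]=[1, 0, 0, 0], msg_vec=[1, 0, 0, 0]; VV[3]=max(VV[3],msg_vec) then VV[3][3]++ -> VV[3]=[1, 0, 0, 1]
Event 3: SEND 3->1: VV[3][3]++ -> VV[3]=[1, 0, 0, 2], msg_vec=[1, 0, 0, 2]; VV[1]=max(VV[1],msg_vec) then VV[1][1]++ -> VV[1]=[1, 1, 0, 2]
Event 4: LOCAL 2: VV[2][2]++ -> VV[2]=[0, 0, 2, 0]
Event 5: LOCAL 2: VV[2][2]++ -> VV[2]=[0, 0, 3, 0]
Event 6: SEND 1->3: VV[1][1]++ -> VV[1]=[1, 2, 0, 2], msg_vec=[1, 2, 0, 2]; VV[3]=max(VV[3],msg_vec) then VV[3][3]++ -> VV[3]=[1, 2, 0, 3]
Event 7: SEND 0->2: VV[0][0]++ -> VV[0]=[2, 0, 0, 0], msg_vec=[2, 0, 0, 0]; VV[2]=max(VV[2],msg_vec) then VV[2][2]++ -> VV[2]=[2, 0, 4, 0]
Event 8: LOCAL 1: VV[1][1]++ -> VV[1]=[1, 3, 0, 2]
Event 9: SEND 1->0: VV[1][1]++ -> VV[1]=[1, 4, 0, 2], msg_vec=[1, 4, 0, 2]; VV[0]=max(VV[0],msg_vec) then VV[0][0]++ -> VV[0]=[3, 4, 0, 2]
Event 6 stamp: [1, 2, 0, 2]
Event 9 stamp: [1, 4, 0, 2]
[1, 2, 0, 2] <= [1, 4, 0, 2]? True
[1, 4, 0, 2] <= [1, 2, 0, 2]? False
Relation: before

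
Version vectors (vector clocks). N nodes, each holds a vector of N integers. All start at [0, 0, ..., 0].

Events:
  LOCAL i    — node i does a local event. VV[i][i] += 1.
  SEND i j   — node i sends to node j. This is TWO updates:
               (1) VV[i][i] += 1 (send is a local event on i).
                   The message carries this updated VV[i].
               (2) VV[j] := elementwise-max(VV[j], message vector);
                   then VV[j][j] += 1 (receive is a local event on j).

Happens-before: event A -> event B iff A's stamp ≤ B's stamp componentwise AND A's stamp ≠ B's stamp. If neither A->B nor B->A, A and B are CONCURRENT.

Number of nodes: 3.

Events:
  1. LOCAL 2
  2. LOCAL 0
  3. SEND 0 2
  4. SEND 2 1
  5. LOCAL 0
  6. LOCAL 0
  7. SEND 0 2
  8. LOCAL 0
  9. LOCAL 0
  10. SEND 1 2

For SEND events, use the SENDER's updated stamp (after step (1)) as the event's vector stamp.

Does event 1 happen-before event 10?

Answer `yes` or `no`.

Answer: yes

Derivation:
Initial: VV[0]=[0, 0, 0]
Initial: VV[1]=[0, 0, 0]
Initial: VV[2]=[0, 0, 0]
Event 1: LOCAL 2: VV[2][2]++ -> VV[2]=[0, 0, 1]
Event 2: LOCAL 0: VV[0][0]++ -> VV[0]=[1, 0, 0]
Event 3: SEND 0->2: VV[0][0]++ -> VV[0]=[2, 0, 0], msg_vec=[2, 0, 0]; VV[2]=max(VV[2],msg_vec) then VV[2][2]++ -> VV[2]=[2, 0, 2]
Event 4: SEND 2->1: VV[2][2]++ -> VV[2]=[2, 0, 3], msg_vec=[2, 0, 3]; VV[1]=max(VV[1],msg_vec) then VV[1][1]++ -> VV[1]=[2, 1, 3]
Event 5: LOCAL 0: VV[0][0]++ -> VV[0]=[3, 0, 0]
Event 6: LOCAL 0: VV[0][0]++ -> VV[0]=[4, 0, 0]
Event 7: SEND 0->2: VV[0][0]++ -> VV[0]=[5, 0, 0], msg_vec=[5, 0, 0]; VV[2]=max(VV[2],msg_vec) then VV[2][2]++ -> VV[2]=[5, 0, 4]
Event 8: LOCAL 0: VV[0][0]++ -> VV[0]=[6, 0, 0]
Event 9: LOCAL 0: VV[0][0]++ -> VV[0]=[7, 0, 0]
Event 10: SEND 1->2: VV[1][1]++ -> VV[1]=[2, 2, 3], msg_vec=[2, 2, 3]; VV[2]=max(VV[2],msg_vec) then VV[2][2]++ -> VV[2]=[5, 2, 5]
Event 1 stamp: [0, 0, 1]
Event 10 stamp: [2, 2, 3]
[0, 0, 1] <= [2, 2, 3]? True. Equal? False. Happens-before: True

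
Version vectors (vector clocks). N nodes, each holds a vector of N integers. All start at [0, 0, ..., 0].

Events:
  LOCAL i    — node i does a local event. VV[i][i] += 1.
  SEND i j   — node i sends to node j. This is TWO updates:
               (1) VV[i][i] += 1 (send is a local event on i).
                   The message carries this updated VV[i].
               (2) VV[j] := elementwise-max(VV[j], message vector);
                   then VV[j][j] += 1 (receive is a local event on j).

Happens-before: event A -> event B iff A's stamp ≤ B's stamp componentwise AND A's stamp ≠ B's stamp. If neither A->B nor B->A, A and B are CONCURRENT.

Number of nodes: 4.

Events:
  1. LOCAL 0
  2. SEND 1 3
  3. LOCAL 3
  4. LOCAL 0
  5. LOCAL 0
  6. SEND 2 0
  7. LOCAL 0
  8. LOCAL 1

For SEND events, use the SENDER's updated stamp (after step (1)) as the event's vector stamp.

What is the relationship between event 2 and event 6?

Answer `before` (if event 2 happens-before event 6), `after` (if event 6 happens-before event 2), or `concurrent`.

Answer: concurrent

Derivation:
Initial: VV[0]=[0, 0, 0, 0]
Initial: VV[1]=[0, 0, 0, 0]
Initial: VV[2]=[0, 0, 0, 0]
Initial: VV[3]=[0, 0, 0, 0]
Event 1: LOCAL 0: VV[0][0]++ -> VV[0]=[1, 0, 0, 0]
Event 2: SEND 1->3: VV[1][1]++ -> VV[1]=[0, 1, 0, 0], msg_vec=[0, 1, 0, 0]; VV[3]=max(VV[3],msg_vec) then VV[3][3]++ -> VV[3]=[0, 1, 0, 1]
Event 3: LOCAL 3: VV[3][3]++ -> VV[3]=[0, 1, 0, 2]
Event 4: LOCAL 0: VV[0][0]++ -> VV[0]=[2, 0, 0, 0]
Event 5: LOCAL 0: VV[0][0]++ -> VV[0]=[3, 0, 0, 0]
Event 6: SEND 2->0: VV[2][2]++ -> VV[2]=[0, 0, 1, 0], msg_vec=[0, 0, 1, 0]; VV[0]=max(VV[0],msg_vec) then VV[0][0]++ -> VV[0]=[4, 0, 1, 0]
Event 7: LOCAL 0: VV[0][0]++ -> VV[0]=[5, 0, 1, 0]
Event 8: LOCAL 1: VV[1][1]++ -> VV[1]=[0, 2, 0, 0]
Event 2 stamp: [0, 1, 0, 0]
Event 6 stamp: [0, 0, 1, 0]
[0, 1, 0, 0] <= [0, 0, 1, 0]? False
[0, 0, 1, 0] <= [0, 1, 0, 0]? False
Relation: concurrent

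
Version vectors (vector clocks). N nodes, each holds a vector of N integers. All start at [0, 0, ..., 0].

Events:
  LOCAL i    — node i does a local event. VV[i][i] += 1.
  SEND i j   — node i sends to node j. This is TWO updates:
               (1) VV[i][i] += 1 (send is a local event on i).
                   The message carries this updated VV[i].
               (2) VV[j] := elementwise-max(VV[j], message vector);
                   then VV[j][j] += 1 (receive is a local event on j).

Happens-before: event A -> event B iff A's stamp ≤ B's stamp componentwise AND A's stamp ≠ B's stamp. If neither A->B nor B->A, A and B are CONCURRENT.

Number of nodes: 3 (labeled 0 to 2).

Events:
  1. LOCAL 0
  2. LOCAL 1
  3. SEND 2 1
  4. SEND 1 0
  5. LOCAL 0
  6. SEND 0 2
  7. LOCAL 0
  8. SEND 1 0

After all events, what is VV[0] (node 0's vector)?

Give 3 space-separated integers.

Answer: 6 4 1

Derivation:
Initial: VV[0]=[0, 0, 0]
Initial: VV[1]=[0, 0, 0]
Initial: VV[2]=[0, 0, 0]
Event 1: LOCAL 0: VV[0][0]++ -> VV[0]=[1, 0, 0]
Event 2: LOCAL 1: VV[1][1]++ -> VV[1]=[0, 1, 0]
Event 3: SEND 2->1: VV[2][2]++ -> VV[2]=[0, 0, 1], msg_vec=[0, 0, 1]; VV[1]=max(VV[1],msg_vec) then VV[1][1]++ -> VV[1]=[0, 2, 1]
Event 4: SEND 1->0: VV[1][1]++ -> VV[1]=[0, 3, 1], msg_vec=[0, 3, 1]; VV[0]=max(VV[0],msg_vec) then VV[0][0]++ -> VV[0]=[2, 3, 1]
Event 5: LOCAL 0: VV[0][0]++ -> VV[0]=[3, 3, 1]
Event 6: SEND 0->2: VV[0][0]++ -> VV[0]=[4, 3, 1], msg_vec=[4, 3, 1]; VV[2]=max(VV[2],msg_vec) then VV[2][2]++ -> VV[2]=[4, 3, 2]
Event 7: LOCAL 0: VV[0][0]++ -> VV[0]=[5, 3, 1]
Event 8: SEND 1->0: VV[1][1]++ -> VV[1]=[0, 4, 1], msg_vec=[0, 4, 1]; VV[0]=max(VV[0],msg_vec) then VV[0][0]++ -> VV[0]=[6, 4, 1]
Final vectors: VV[0]=[6, 4, 1]; VV[1]=[0, 4, 1]; VV[2]=[4, 3, 2]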